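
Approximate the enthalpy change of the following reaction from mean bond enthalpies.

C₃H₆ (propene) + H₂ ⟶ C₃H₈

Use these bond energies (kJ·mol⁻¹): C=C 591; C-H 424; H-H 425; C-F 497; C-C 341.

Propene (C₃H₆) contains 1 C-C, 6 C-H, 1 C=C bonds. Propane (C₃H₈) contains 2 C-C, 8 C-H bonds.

ΔH ≈ −173 kJ

Bonds broken (reactants):
  C-C: 1 × 341 = 341
  C-H: 6 × 424 = 2544
  C=C: 1 × 591 = 591
  H-H: 1 × 425 = 425
  Σ(broken) = 3901 kJ
Bonds formed (products):
  C-C: 2 × 341 = 682
  C-H: 8 × 424 = 3392
  Σ(formed) = 4074 kJ
ΔH = Σ(broken) − Σ(formed) = 3901 − 4074 = −173 kJ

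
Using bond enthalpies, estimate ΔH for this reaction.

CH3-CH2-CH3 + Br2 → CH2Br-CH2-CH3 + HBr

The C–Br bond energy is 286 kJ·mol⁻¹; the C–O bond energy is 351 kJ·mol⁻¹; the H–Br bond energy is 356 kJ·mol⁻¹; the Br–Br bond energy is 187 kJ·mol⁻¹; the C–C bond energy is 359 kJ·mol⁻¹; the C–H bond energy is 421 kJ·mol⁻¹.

Bonds broken (reactants):
  Br–Br: 1 × 187 = 187
  C–C: 2 × 359 = 718
  C–H: 8 × 421 = 3368
  Σ(broken) = 4273 kJ
Bonds formed (products):
  C–Br: 1 × 286 = 286
  C–C: 2 × 359 = 718
  C–H: 7 × 421 = 2947
  H–Br: 1 × 356 = 356
  Σ(formed) = 4307 kJ
ΔH = Σ(broken) − Σ(formed) = 4273 − 4307 = −34 kJ

ΔH ≈ −34 kJ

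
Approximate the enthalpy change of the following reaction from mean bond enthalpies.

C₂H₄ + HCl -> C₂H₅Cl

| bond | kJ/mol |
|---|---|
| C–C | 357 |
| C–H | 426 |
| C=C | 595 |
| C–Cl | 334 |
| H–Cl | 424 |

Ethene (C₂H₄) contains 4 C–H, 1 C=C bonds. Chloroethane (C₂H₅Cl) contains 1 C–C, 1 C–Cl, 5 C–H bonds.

ΔH ≈ −98 kJ

Bonds broken (reactants):
  C–H: 4 × 426 = 1704
  C=C: 1 × 595 = 595
  H–Cl: 1 × 424 = 424
  Σ(broken) = 2723 kJ
Bonds formed (products):
  C–C: 1 × 357 = 357
  C–Cl: 1 × 334 = 334
  C–H: 5 × 426 = 2130
  Σ(formed) = 2821 kJ
ΔH = Σ(broken) − Σ(formed) = 2723 − 2821 = −98 kJ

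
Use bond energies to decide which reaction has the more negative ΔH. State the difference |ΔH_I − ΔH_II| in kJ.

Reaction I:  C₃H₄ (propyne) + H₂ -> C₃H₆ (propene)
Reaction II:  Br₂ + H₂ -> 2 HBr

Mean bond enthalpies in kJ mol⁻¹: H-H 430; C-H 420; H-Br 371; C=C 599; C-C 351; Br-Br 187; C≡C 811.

Reaction I, by 73 kJ

Reaction I:
  Bonds broken (reactants):
    C≡C: 1 × 811 = 811
    C-C: 1 × 351 = 351
    C-H: 4 × 420 = 1680
    H-H: 1 × 430 = 430
    Σ(broken) = 3272 kJ
  Bonds formed (products):
    C-C: 1 × 351 = 351
    C-H: 6 × 420 = 2520
    C=C: 1 × 599 = 599
    Σ(formed) = 3470 kJ
  ΔH_I = 3272 − 3470 = −198 kJ
Reaction II:
  Bonds broken (reactants):
    Br-Br: 1 × 187 = 187
    H-H: 1 × 430 = 430
    Σ(broken) = 617 kJ
  Bonds formed (products):
    H-Br: 2 × 371 = 742
    Σ(formed) = 742 kJ
  ΔH_II = 617 − 742 = −125 kJ
ΔH_I − ΔH_II = −73 kJ, so reaction I has the more negative ΔH; |ΔH_I − ΔH_II| = 73 kJ.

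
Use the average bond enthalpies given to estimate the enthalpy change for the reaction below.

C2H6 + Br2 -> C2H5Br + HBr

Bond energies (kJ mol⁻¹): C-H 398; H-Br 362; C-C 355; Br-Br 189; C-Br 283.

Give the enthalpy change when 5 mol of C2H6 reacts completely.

ΔH = −290 kJ

Bonds broken (reactants):
  Br-Br: 1 × 189 = 189
  C-C: 1 × 355 = 355
  C-H: 6 × 398 = 2388
  Σ(broken) = 2932 kJ
Bonds formed (products):
  C-Br: 1 × 283 = 283
  C-C: 1 × 355 = 355
  C-H: 5 × 398 = 1990
  H-Br: 1 × 362 = 362
  Σ(formed) = 2990 kJ
ΔH = Σ(broken) − Σ(formed) = 2932 − 2990 = −58 kJ
For 5× the reaction as written: 5 × (−58) = −290 kJ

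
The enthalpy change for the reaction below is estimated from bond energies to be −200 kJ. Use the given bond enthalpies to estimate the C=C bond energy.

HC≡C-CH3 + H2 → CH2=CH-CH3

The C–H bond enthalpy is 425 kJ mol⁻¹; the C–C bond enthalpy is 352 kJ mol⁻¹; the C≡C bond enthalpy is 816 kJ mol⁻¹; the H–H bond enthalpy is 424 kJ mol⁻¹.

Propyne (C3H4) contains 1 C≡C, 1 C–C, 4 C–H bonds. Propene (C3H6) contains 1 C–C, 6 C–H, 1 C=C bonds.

D(C=C) ≈ 590 kJ/mol

Let D be the C=C bond energy.
Σ(broken) = 1×816 + 1×352 + 4×425 + 1×424 = 3292
Σ(formed) = 1×352 + 6×425 + 1×D = 2902 + D
ΔH = Σ(broken) − Σ(formed) = (3292) − (2902 + D) = +390 − D
Setting this equal to −200 kJ gives D = 590 kJ/mol.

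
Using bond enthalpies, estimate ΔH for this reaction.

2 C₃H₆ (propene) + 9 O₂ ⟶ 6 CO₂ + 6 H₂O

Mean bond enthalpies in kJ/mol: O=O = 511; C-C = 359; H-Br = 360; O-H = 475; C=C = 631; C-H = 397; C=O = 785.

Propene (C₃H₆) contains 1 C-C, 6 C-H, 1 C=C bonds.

Bonds broken (reactants):
  C-C: 2 × 359 = 718
  C-H: 12 × 397 = 4764
  C=C: 2 × 631 = 1262
  O=O: 9 × 511 = 4599
  Σ(broken) = 11343 kJ
Bonds formed (products):
  C=O: 12 × 785 = 9420
  O-H: 12 × 475 = 5700
  Σ(formed) = 15120 kJ
ΔH = Σ(broken) − Σ(formed) = 11343 − 15120 = −3777 kJ

ΔH ≈ −3777 kJ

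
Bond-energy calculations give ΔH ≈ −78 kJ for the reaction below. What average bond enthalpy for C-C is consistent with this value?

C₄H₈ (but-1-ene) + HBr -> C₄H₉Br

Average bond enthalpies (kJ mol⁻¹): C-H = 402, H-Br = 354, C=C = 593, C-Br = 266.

D(C-C) ≈ 357 kJ/mol

Let D be the C-C bond energy.
Σ(broken) = 2×D + 8×402 + 1×593 + 1×354 = 4163 + 2D
Σ(formed) = 1×266 + 3×D + 9×402 = 3884 + 3D
ΔH = Σ(broken) − Σ(formed) = (4163 + 2D) − (3884 + 3D) = +279 − D
Setting this equal to −78 kJ gives D = 357 kJ/mol.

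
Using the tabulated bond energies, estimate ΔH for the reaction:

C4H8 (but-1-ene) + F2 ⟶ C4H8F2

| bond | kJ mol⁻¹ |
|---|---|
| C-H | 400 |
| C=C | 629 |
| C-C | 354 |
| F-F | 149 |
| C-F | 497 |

ΔH ≈ −570 kJ

Bonds broken (reactants):
  C-C: 2 × 354 = 708
  C-H: 8 × 400 = 3200
  C=C: 1 × 629 = 629
  F-F: 1 × 149 = 149
  Σ(broken) = 4686 kJ
Bonds formed (products):
  C-C: 3 × 354 = 1062
  C-F: 2 × 497 = 994
  C-H: 8 × 400 = 3200
  Σ(formed) = 5256 kJ
ΔH = Σ(broken) − Σ(formed) = 4686 − 5256 = −570 kJ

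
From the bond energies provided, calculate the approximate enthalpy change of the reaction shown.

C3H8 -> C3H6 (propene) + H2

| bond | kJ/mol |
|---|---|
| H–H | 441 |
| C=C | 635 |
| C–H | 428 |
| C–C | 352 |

Bonds broken (reactants):
  C–C: 2 × 352 = 704
  C–H: 8 × 428 = 3424
  Σ(broken) = 4128 kJ
Bonds formed (products):
  C–C: 1 × 352 = 352
  C–H: 6 × 428 = 2568
  C=C: 1 × 635 = 635
  H–H: 1 × 441 = 441
  Σ(formed) = 3996 kJ
ΔH = Σ(broken) − Σ(formed) = 4128 − 3996 = +132 kJ

ΔH ≈ +132 kJ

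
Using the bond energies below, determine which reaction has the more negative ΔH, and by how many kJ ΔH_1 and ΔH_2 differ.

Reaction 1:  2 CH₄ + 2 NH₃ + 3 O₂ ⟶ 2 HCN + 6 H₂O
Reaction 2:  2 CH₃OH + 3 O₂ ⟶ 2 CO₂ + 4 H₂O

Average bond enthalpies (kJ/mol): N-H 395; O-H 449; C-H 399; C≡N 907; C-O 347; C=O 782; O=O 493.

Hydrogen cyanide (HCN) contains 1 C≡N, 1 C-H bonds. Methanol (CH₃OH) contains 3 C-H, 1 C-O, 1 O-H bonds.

Reaction 1:
  Bonds broken (reactants):
    C-H: 8 × 399 = 3192
    N-H: 6 × 395 = 2370
    O=O: 3 × 493 = 1479
    Σ(broken) = 7041 kJ
  Bonds formed (products):
    C≡N: 2 × 907 = 1814
    C-H: 2 × 399 = 798
    O-H: 12 × 449 = 5388
    Σ(formed) = 8000 kJ
  ΔH_1 = 7041 − 8000 = −959 kJ
Reaction 2:
  Bonds broken (reactants):
    C-H: 6 × 399 = 2394
    C-O: 2 × 347 = 694
    O-H: 2 × 449 = 898
    O=O: 3 × 493 = 1479
    Σ(broken) = 5465 kJ
  Bonds formed (products):
    C=O: 4 × 782 = 3128
    O-H: 8 × 449 = 3592
    Σ(formed) = 6720 kJ
  ΔH_2 = 5465 − 6720 = −1255 kJ
ΔH_1 − ΔH_2 = +296 kJ, so reaction 2 has the more negative ΔH; |ΔH_1 − ΔH_2| = 296 kJ.

Reaction 2, by 296 kJ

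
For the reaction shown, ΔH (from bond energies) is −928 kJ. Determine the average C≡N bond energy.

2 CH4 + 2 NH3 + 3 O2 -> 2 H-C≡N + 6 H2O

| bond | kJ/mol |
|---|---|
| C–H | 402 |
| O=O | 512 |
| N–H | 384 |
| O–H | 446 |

Let D be the C≡N bond energy.
Σ(broken) = 8×402 + 6×384 + 3×512 = 7056
Σ(formed) = 2×D + 2×402 + 12×446 = 6156 + 2D
ΔH = Σ(broken) − Σ(formed) = (7056) − (6156 + 2D) = +900 − 2D
Setting this equal to −928 kJ gives 2D = 1828, so D = 914 kJ/mol.

D(C≡N) ≈ 914 kJ/mol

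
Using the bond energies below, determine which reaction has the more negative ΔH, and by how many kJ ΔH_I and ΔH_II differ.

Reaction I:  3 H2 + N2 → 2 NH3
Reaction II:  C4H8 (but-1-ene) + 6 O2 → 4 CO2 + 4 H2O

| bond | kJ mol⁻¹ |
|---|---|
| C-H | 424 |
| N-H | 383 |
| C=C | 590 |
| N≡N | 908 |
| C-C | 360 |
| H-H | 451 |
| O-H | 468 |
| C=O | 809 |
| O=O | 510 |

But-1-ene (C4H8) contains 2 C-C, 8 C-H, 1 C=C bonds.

Reaction I:
  Bonds broken (reactants):
    H-H: 3 × 451 = 1353
    N≡N: 1 × 908 = 908
    Σ(broken) = 2261 kJ
  Bonds formed (products):
    N-H: 6 × 383 = 2298
    Σ(formed) = 2298 kJ
  ΔH_I = 2261 − 2298 = −37 kJ
Reaction II:
  Bonds broken (reactants):
    C-C: 2 × 360 = 720
    C-H: 8 × 424 = 3392
    C=C: 1 × 590 = 590
    O=O: 6 × 510 = 3060
    Σ(broken) = 7762 kJ
  Bonds formed (products):
    C=O: 8 × 809 = 6472
    O-H: 8 × 468 = 3744
    Σ(formed) = 10216 kJ
  ΔH_II = 7762 − 10216 = −2454 kJ
ΔH_I − ΔH_II = +2417 kJ, so reaction II has the more negative ΔH; |ΔH_I − ΔH_II| = 2417 kJ.

Reaction II, by 2417 kJ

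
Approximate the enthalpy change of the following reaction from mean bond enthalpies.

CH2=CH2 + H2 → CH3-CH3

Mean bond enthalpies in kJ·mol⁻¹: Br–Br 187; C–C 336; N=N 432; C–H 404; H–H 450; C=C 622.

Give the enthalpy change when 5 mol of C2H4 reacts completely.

Bonds broken (reactants):
  C–H: 4 × 404 = 1616
  C=C: 1 × 622 = 622
  H–H: 1 × 450 = 450
  Σ(broken) = 2688 kJ
Bonds formed (products):
  C–C: 1 × 336 = 336
  C–H: 6 × 404 = 2424
  Σ(formed) = 2760 kJ
ΔH = Σ(broken) − Σ(formed) = 2688 − 2760 = −72 kJ
For 5× the reaction as written: 5 × (−72) = −360 kJ

ΔH = −360 kJ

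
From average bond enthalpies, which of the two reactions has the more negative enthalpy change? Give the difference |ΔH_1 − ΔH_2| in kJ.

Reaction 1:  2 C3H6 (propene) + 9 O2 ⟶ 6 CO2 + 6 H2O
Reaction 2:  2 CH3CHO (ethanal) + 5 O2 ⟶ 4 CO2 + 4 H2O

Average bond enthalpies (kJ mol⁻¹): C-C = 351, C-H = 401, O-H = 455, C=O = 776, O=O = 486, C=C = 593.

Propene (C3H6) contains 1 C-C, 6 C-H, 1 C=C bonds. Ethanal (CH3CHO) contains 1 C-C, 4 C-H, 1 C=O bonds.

Reaction 1, by 1742 kJ

Reaction 1:
  Bonds broken (reactants):
    C-C: 2 × 351 = 702
    C-H: 12 × 401 = 4812
    C=C: 2 × 593 = 1186
    O=O: 9 × 486 = 4374
    Σ(broken) = 11074 kJ
  Bonds formed (products):
    C=O: 12 × 776 = 9312
    O-H: 12 × 455 = 5460
    Σ(formed) = 14772 kJ
  ΔH_1 = 11074 − 14772 = −3698 kJ
Reaction 2:
  Bonds broken (reactants):
    C-C: 2 × 351 = 702
    C-H: 8 × 401 = 3208
    C=O: 2 × 776 = 1552
    O=O: 5 × 486 = 2430
    Σ(broken) = 7892 kJ
  Bonds formed (products):
    C=O: 8 × 776 = 6208
    O-H: 8 × 455 = 3640
    Σ(formed) = 9848 kJ
  ΔH_2 = 7892 − 9848 = −1956 kJ
ΔH_1 − ΔH_2 = −1742 kJ, so reaction 1 has the more negative ΔH; |ΔH_1 − ΔH_2| = 1742 kJ.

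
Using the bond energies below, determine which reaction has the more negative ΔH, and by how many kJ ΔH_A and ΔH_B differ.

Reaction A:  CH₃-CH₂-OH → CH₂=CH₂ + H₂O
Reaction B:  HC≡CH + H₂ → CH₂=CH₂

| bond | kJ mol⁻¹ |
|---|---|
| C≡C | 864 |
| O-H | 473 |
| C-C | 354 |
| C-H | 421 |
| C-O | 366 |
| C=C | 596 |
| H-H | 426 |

Reaction B, by 220 kJ

Reaction A:
  Bonds broken (reactants):
    C-C: 1 × 354 = 354
    C-H: 5 × 421 = 2105
    C-O: 1 × 366 = 366
    O-H: 1 × 473 = 473
    Σ(broken) = 3298 kJ
  Bonds formed (products):
    C-H: 4 × 421 = 1684
    C=C: 1 × 596 = 596
    O-H: 2 × 473 = 946
    Σ(formed) = 3226 kJ
  ΔH_A = 3298 − 3226 = +72 kJ
Reaction B:
  Bonds broken (reactants):
    C≡C: 1 × 864 = 864
    C-H: 2 × 421 = 842
    H-H: 1 × 426 = 426
    Σ(broken) = 2132 kJ
  Bonds formed (products):
    C-H: 4 × 421 = 1684
    C=C: 1 × 596 = 596
    Σ(formed) = 2280 kJ
  ΔH_B = 2132 − 2280 = −148 kJ
ΔH_A − ΔH_B = +220 kJ, so reaction B has the more negative ΔH; |ΔH_A − ΔH_B| = 220 kJ.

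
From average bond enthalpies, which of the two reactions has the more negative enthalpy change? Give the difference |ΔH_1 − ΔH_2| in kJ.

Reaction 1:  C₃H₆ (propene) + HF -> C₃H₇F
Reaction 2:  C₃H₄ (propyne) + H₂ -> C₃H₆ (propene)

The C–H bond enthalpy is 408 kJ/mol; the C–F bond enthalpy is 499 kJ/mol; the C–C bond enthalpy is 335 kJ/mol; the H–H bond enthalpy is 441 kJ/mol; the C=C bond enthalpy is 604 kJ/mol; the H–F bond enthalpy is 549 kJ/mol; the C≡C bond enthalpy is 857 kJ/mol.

Reaction 2, by 33 kJ

Reaction 1:
  Bonds broken (reactants):
    C–C: 1 × 335 = 335
    C–H: 6 × 408 = 2448
    C=C: 1 × 604 = 604
    H–F: 1 × 549 = 549
    Σ(broken) = 3936 kJ
  Bonds formed (products):
    C–C: 2 × 335 = 670
    C–F: 1 × 499 = 499
    C–H: 7 × 408 = 2856
    Σ(formed) = 4025 kJ
  ΔH_1 = 3936 − 4025 = −89 kJ
Reaction 2:
  Bonds broken (reactants):
    C≡C: 1 × 857 = 857
    C–C: 1 × 335 = 335
    C–H: 4 × 408 = 1632
    H–H: 1 × 441 = 441
    Σ(broken) = 3265 kJ
  Bonds formed (products):
    C–C: 1 × 335 = 335
    C–H: 6 × 408 = 2448
    C=C: 1 × 604 = 604
    Σ(formed) = 3387 kJ
  ΔH_2 = 3265 − 3387 = −122 kJ
ΔH_1 − ΔH_2 = +33 kJ, so reaction 2 has the more negative ΔH; |ΔH_1 − ΔH_2| = 33 kJ.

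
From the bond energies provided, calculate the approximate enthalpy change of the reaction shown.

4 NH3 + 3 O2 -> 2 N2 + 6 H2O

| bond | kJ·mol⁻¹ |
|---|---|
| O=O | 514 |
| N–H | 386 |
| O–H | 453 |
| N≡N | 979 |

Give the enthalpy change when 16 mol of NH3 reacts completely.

Bonds broken (reactants):
  N–H: 12 × 386 = 4632
  O=O: 3 × 514 = 1542
  Σ(broken) = 6174 kJ
Bonds formed (products):
  N≡N: 2 × 979 = 1958
  O–H: 12 × 453 = 5436
  Σ(formed) = 7394 kJ
ΔH = Σ(broken) − Σ(formed) = 6174 − 7394 = −1220 kJ
For 4× the reaction as written: 4 × (−1220) = −4880 kJ

ΔH = −4880 kJ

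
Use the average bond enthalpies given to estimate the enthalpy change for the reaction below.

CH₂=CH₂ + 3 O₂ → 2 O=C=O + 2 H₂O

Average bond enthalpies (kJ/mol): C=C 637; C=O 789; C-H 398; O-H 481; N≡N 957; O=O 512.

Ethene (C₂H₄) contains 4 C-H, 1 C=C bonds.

ΔH ≈ −1315 kJ

Bonds broken (reactants):
  C-H: 4 × 398 = 1592
  C=C: 1 × 637 = 637
  O=O: 3 × 512 = 1536
  Σ(broken) = 3765 kJ
Bonds formed (products):
  C=O: 4 × 789 = 3156
  O-H: 4 × 481 = 1924
  Σ(formed) = 5080 kJ
ΔH = Σ(broken) − Σ(formed) = 3765 − 5080 = −1315 kJ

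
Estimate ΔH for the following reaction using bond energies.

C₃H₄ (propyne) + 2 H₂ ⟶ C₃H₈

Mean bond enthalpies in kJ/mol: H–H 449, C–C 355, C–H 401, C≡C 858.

ΔH ≈ −203 kJ

Bonds broken (reactants):
  C≡C: 1 × 858 = 858
  C–C: 1 × 355 = 355
  C–H: 4 × 401 = 1604
  H–H: 2 × 449 = 898
  Σ(broken) = 3715 kJ
Bonds formed (products):
  C–C: 2 × 355 = 710
  C–H: 8 × 401 = 3208
  Σ(formed) = 3918 kJ
ΔH = Σ(broken) − Σ(formed) = 3715 − 3918 = −203 kJ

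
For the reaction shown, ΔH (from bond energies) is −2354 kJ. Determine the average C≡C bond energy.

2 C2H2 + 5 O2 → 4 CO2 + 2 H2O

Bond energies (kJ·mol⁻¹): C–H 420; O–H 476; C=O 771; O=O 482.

D(C≡C) ≈ 814 kJ/mol

Let D be the C≡C bond energy.
Σ(broken) = 2×D + 4×420 + 5×482 = 4090 + 2D
Σ(formed) = 8×771 + 4×476 = 8072
ΔH = Σ(broken) − Σ(formed) = (4090 + 2D) − (8072) = −3982 + 2D
Setting this equal to −2354 kJ gives 2D = 1628, so D = 814 kJ/mol.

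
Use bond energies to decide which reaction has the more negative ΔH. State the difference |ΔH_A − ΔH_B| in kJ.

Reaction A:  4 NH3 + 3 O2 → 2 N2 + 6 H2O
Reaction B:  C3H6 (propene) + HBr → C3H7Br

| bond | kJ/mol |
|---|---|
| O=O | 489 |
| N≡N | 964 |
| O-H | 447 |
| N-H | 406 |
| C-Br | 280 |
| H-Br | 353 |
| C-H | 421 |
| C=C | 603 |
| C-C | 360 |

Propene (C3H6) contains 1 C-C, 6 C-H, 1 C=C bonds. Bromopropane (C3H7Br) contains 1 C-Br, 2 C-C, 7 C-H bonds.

Reaction A:
  Bonds broken (reactants):
    N-H: 12 × 406 = 4872
    O=O: 3 × 489 = 1467
    Σ(broken) = 6339 kJ
  Bonds formed (products):
    N≡N: 2 × 964 = 1928
    O-H: 12 × 447 = 5364
    Σ(formed) = 7292 kJ
  ΔH_A = 6339 − 7292 = −953 kJ
Reaction B:
  Bonds broken (reactants):
    C-C: 1 × 360 = 360
    C-H: 6 × 421 = 2526
    C=C: 1 × 603 = 603
    H-Br: 1 × 353 = 353
    Σ(broken) = 3842 kJ
  Bonds formed (products):
    C-Br: 1 × 280 = 280
    C-C: 2 × 360 = 720
    C-H: 7 × 421 = 2947
    Σ(formed) = 3947 kJ
  ΔH_B = 3842 − 3947 = −105 kJ
ΔH_A − ΔH_B = −848 kJ, so reaction A has the more negative ΔH; |ΔH_A − ΔH_B| = 848 kJ.

Reaction A, by 848 kJ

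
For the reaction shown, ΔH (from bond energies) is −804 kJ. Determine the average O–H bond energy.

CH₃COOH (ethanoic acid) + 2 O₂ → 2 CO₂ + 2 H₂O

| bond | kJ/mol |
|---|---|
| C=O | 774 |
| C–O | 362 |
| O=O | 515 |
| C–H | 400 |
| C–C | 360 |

Let D be the O–H bond energy.
Σ(broken) = 1×360 + 3×400 + 1×362 + 1×774 + 1×D + 2×515 = 3726 + D
Σ(formed) = 4×774 + 4×D = 3096 + 4D
ΔH = Σ(broken) − Σ(formed) = (3726 + D) − (3096 + 4D) = +630 − 3D
Setting this equal to −804 kJ gives 3D = 1434, so D = 478 kJ/mol.

D(O–H) ≈ 478 kJ/mol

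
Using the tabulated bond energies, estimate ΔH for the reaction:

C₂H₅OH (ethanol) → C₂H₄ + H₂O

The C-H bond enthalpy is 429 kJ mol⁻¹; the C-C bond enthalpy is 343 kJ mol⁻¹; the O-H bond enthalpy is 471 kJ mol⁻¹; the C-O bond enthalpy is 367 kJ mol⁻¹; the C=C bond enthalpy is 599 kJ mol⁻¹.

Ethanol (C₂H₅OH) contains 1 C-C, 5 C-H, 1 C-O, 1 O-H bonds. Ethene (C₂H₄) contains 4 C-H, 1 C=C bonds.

ΔH ≈ +69 kJ

Bonds broken (reactants):
  C-C: 1 × 343 = 343
  C-H: 5 × 429 = 2145
  C-O: 1 × 367 = 367
  O-H: 1 × 471 = 471
  Σ(broken) = 3326 kJ
Bonds formed (products):
  C-H: 4 × 429 = 1716
  C=C: 1 × 599 = 599
  O-H: 2 × 471 = 942
  Σ(formed) = 3257 kJ
ΔH = Σ(broken) − Σ(formed) = 3326 − 3257 = +69 kJ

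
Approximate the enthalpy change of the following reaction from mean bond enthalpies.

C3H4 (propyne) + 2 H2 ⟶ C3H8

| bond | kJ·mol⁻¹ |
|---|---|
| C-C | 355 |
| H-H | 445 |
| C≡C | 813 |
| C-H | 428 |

ΔH ≈ −364 kJ

Bonds broken (reactants):
  C≡C: 1 × 813 = 813
  C-C: 1 × 355 = 355
  C-H: 4 × 428 = 1712
  H-H: 2 × 445 = 890
  Σ(broken) = 3770 kJ
Bonds formed (products):
  C-C: 2 × 355 = 710
  C-H: 8 × 428 = 3424
  Σ(formed) = 4134 kJ
ΔH = Σ(broken) − Σ(formed) = 3770 − 4134 = −364 kJ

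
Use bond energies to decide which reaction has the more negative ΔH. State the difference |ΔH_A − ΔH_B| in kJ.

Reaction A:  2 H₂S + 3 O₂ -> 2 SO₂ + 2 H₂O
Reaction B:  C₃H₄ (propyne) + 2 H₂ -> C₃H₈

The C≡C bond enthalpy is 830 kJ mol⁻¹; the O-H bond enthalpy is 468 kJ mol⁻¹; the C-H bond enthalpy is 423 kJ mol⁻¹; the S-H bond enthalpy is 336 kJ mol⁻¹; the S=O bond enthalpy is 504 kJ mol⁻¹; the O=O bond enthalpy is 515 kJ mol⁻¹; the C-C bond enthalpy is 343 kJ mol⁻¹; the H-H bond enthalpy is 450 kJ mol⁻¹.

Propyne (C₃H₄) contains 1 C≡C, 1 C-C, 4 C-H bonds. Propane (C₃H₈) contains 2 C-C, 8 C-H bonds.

Reaction A, by 694 kJ

Reaction A:
  Bonds broken (reactants):
    O=O: 3 × 515 = 1545
    S-H: 4 × 336 = 1344
    Σ(broken) = 2889 kJ
  Bonds formed (products):
    O-H: 4 × 468 = 1872
    S=O: 4 × 504 = 2016
    Σ(formed) = 3888 kJ
  ΔH_A = 2889 − 3888 = −999 kJ
Reaction B:
  Bonds broken (reactants):
    C≡C: 1 × 830 = 830
    C-C: 1 × 343 = 343
    C-H: 4 × 423 = 1692
    H-H: 2 × 450 = 900
    Σ(broken) = 3765 kJ
  Bonds formed (products):
    C-C: 2 × 343 = 686
    C-H: 8 × 423 = 3384
    Σ(formed) = 4070 kJ
  ΔH_B = 3765 − 4070 = −305 kJ
ΔH_A − ΔH_B = −694 kJ, so reaction A has the more negative ΔH; |ΔH_A − ΔH_B| = 694 kJ.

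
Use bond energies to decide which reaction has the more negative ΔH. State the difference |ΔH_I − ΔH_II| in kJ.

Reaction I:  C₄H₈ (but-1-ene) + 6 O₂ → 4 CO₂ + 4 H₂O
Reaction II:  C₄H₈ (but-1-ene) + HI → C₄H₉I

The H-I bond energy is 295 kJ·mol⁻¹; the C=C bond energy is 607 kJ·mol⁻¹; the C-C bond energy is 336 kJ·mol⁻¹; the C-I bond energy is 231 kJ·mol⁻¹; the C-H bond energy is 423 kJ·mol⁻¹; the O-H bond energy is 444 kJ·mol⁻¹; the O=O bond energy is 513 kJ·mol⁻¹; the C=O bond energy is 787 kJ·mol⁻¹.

Reaction I, by 2019 kJ

Reaction I:
  Bonds broken (reactants):
    C-C: 2 × 336 = 672
    C-H: 8 × 423 = 3384
    C=C: 1 × 607 = 607
    O=O: 6 × 513 = 3078
    Σ(broken) = 7741 kJ
  Bonds formed (products):
    C=O: 8 × 787 = 6296
    O-H: 8 × 444 = 3552
    Σ(formed) = 9848 kJ
  ΔH_I = 7741 − 9848 = −2107 kJ
Reaction II:
  Bonds broken (reactants):
    C-C: 2 × 336 = 672
    C-H: 8 × 423 = 3384
    C=C: 1 × 607 = 607
    H-I: 1 × 295 = 295
    Σ(broken) = 4958 kJ
  Bonds formed (products):
    C-C: 3 × 336 = 1008
    C-H: 9 × 423 = 3807
    C-I: 1 × 231 = 231
    Σ(formed) = 5046 kJ
  ΔH_II = 4958 − 5046 = −88 kJ
ΔH_I − ΔH_II = −2019 kJ, so reaction I has the more negative ΔH; |ΔH_I − ΔH_II| = 2019 kJ.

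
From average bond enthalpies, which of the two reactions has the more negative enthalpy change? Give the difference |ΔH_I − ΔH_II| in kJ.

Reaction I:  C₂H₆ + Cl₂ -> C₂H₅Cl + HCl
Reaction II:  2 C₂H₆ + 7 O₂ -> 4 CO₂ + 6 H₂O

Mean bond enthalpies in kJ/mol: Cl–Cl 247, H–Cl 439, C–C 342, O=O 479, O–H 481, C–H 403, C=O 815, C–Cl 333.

Reaction I:
  Bonds broken (reactants):
    C–C: 1 × 342 = 342
    C–H: 6 × 403 = 2418
    Cl–Cl: 1 × 247 = 247
    Σ(broken) = 3007 kJ
  Bonds formed (products):
    C–C: 1 × 342 = 342
    C–Cl: 1 × 333 = 333
    C–H: 5 × 403 = 2015
    H–Cl: 1 × 439 = 439
    Σ(formed) = 3129 kJ
  ΔH_I = 3007 − 3129 = −122 kJ
Reaction II:
  Bonds broken (reactants):
    C–C: 2 × 342 = 684
    C–H: 12 × 403 = 4836
    O=O: 7 × 479 = 3353
    Σ(broken) = 8873 kJ
  Bonds formed (products):
    C=O: 8 × 815 = 6520
    O–H: 12 × 481 = 5772
    Σ(formed) = 12292 kJ
  ΔH_II = 8873 − 12292 = −3419 kJ
ΔH_I − ΔH_II = +3297 kJ, so reaction II has the more negative ΔH; |ΔH_I − ΔH_II| = 3297 kJ.

Reaction II, by 3297 kJ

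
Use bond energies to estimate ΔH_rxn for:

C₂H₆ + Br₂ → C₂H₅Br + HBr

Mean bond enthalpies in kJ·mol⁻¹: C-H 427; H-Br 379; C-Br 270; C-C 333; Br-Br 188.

Bonds broken (reactants):
  Br-Br: 1 × 188 = 188
  C-C: 1 × 333 = 333
  C-H: 6 × 427 = 2562
  Σ(broken) = 3083 kJ
Bonds formed (products):
  C-Br: 1 × 270 = 270
  C-C: 1 × 333 = 333
  C-H: 5 × 427 = 2135
  H-Br: 1 × 379 = 379
  Σ(formed) = 3117 kJ
ΔH = Σ(broken) − Σ(formed) = 3083 − 3117 = −34 kJ

ΔH ≈ −34 kJ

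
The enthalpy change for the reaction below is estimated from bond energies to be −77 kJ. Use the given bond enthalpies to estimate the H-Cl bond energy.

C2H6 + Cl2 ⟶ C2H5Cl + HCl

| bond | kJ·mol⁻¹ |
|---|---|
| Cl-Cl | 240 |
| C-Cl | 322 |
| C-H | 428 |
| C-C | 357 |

Let D be the H-Cl bond energy.
Σ(broken) = 1×357 + 6×428 + 1×240 = 3165
Σ(formed) = 1×357 + 1×322 + 5×428 + 1×D = 2819 + D
ΔH = Σ(broken) − Σ(formed) = (3165) − (2819 + D) = +346 − D
Setting this equal to −77 kJ gives D = 423 kJ/mol.

D(H-Cl) ≈ 423 kJ/mol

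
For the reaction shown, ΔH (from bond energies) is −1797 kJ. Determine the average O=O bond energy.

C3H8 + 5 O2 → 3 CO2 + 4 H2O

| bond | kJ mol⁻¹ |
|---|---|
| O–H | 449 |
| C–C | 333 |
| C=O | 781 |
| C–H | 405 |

Let D be the O=O bond energy.
Σ(broken) = 2×333 + 8×405 + 5×D = 3906 + 5D
Σ(formed) = 6×781 + 8×449 = 8278
ΔH = Σ(broken) − Σ(formed) = (3906 + 5D) − (8278) = −4372 + 5D
Setting this equal to −1797 kJ gives 5D = 2575, so D = 515 kJ/mol.

D(O=O) ≈ 515 kJ/mol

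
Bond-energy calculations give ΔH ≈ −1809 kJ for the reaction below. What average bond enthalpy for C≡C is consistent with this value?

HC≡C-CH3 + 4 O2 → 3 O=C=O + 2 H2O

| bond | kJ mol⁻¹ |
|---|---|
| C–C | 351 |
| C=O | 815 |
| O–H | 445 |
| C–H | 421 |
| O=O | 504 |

D(C≡C) ≈ 810 kJ/mol

Let D be the C≡C bond energy.
Σ(broken) = 1×D + 1×351 + 4×421 + 4×504 = 4051 + D
Σ(formed) = 6×815 + 4×445 = 6670
ΔH = Σ(broken) − Σ(formed) = (4051 + D) − (6670) = −2619 + D
Setting this equal to −1809 kJ gives D = 810 kJ/mol.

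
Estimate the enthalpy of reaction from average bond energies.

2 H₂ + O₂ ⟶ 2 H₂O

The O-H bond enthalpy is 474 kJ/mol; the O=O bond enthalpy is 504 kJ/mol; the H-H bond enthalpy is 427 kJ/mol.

Bonds broken (reactants):
  H-H: 2 × 427 = 854
  O=O: 1 × 504 = 504
  Σ(broken) = 1358 kJ
Bonds formed (products):
  O-H: 4 × 474 = 1896
  Σ(formed) = 1896 kJ
ΔH = Σ(broken) − Σ(formed) = 1358 − 1896 = −538 kJ

ΔH ≈ −538 kJ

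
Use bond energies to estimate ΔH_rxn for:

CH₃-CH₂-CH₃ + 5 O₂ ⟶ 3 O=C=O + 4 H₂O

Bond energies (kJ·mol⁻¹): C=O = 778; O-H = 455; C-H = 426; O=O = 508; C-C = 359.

ΔH ≈ −1642 kJ

Bonds broken (reactants):
  C-C: 2 × 359 = 718
  C-H: 8 × 426 = 3408
  O=O: 5 × 508 = 2540
  Σ(broken) = 6666 kJ
Bonds formed (products):
  C=O: 6 × 778 = 4668
  O-H: 8 × 455 = 3640
  Σ(formed) = 8308 kJ
ΔH = Σ(broken) − Σ(formed) = 6666 − 8308 = −1642 kJ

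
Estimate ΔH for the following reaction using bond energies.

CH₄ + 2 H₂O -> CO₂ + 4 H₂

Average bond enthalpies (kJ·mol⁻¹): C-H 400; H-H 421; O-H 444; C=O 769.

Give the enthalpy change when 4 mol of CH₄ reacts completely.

ΔH = +616 kJ

Bonds broken (reactants):
  C-H: 4 × 400 = 1600
  O-H: 4 × 444 = 1776
  Σ(broken) = 3376 kJ
Bonds formed (products):
  C=O: 2 × 769 = 1538
  H-H: 4 × 421 = 1684
  Σ(formed) = 3222 kJ
ΔH = Σ(broken) − Σ(formed) = 3376 − 3222 = +154 kJ
For 4× the reaction as written: 4 × (+154) = +616 kJ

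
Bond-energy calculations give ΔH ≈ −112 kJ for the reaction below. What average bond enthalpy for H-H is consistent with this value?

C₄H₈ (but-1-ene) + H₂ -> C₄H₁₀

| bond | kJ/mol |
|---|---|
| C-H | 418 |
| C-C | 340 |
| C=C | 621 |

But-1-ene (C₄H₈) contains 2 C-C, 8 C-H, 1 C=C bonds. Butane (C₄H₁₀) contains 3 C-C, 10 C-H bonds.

Let D be the H-H bond energy.
Σ(broken) = 2×340 + 8×418 + 1×621 + 1×D = 4645 + D
Σ(formed) = 3×340 + 10×418 = 5200
ΔH = Σ(broken) − Σ(formed) = (4645 + D) − (5200) = −555 + D
Setting this equal to −112 kJ gives D = 443 kJ/mol.

D(H-H) ≈ 443 kJ/mol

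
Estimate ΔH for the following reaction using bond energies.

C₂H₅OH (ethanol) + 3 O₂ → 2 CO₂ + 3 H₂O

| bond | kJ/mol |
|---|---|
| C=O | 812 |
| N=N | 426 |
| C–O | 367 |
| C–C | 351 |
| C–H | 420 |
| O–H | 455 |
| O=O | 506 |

ΔH ≈ −1187 kJ

Bonds broken (reactants):
  C–C: 1 × 351 = 351
  C–H: 5 × 420 = 2100
  C–O: 1 × 367 = 367
  O–H: 1 × 455 = 455
  O=O: 3 × 506 = 1518
  Σ(broken) = 4791 kJ
Bonds formed (products):
  C=O: 4 × 812 = 3248
  O–H: 6 × 455 = 2730
  Σ(formed) = 5978 kJ
ΔH = Σ(broken) − Σ(formed) = 4791 − 5978 = −1187 kJ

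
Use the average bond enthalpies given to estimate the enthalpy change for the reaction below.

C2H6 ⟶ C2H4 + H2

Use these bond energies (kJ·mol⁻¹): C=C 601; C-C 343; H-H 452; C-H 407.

ΔH ≈ +104 kJ

Bonds broken (reactants):
  C-C: 1 × 343 = 343
  C-H: 6 × 407 = 2442
  Σ(broken) = 2785 kJ
Bonds formed (products):
  C-H: 4 × 407 = 1628
  C=C: 1 × 601 = 601
  H-H: 1 × 452 = 452
  Σ(formed) = 2681 kJ
ΔH = Σ(broken) − Σ(formed) = 2785 − 2681 = +104 kJ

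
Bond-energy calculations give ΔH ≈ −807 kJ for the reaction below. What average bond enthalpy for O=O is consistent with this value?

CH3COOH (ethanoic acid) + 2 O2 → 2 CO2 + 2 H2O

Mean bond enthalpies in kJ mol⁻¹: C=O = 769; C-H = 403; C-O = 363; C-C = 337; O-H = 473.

D(O=O) ≈ 505 kJ/mol

Let D be the O=O bond energy.
Σ(broken) = 1×337 + 3×403 + 1×363 + 1×769 + 1×473 + 2×D = 3151 + 2D
Σ(formed) = 4×769 + 4×473 = 4968
ΔH = Σ(broken) − Σ(formed) = (3151 + 2D) − (4968) = −1817 + 2D
Setting this equal to −807 kJ gives 2D = 1010, so D = 505 kJ/mol.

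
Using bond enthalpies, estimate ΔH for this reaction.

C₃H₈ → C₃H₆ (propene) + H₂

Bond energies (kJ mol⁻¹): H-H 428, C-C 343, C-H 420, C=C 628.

Bonds broken (reactants):
  C-C: 2 × 343 = 686
  C-H: 8 × 420 = 3360
  Σ(broken) = 4046 kJ
Bonds formed (products):
  C-C: 1 × 343 = 343
  C-H: 6 × 420 = 2520
  C=C: 1 × 628 = 628
  H-H: 1 × 428 = 428
  Σ(formed) = 3919 kJ
ΔH = Σ(broken) − Σ(formed) = 4046 − 3919 = +127 kJ

ΔH ≈ +127 kJ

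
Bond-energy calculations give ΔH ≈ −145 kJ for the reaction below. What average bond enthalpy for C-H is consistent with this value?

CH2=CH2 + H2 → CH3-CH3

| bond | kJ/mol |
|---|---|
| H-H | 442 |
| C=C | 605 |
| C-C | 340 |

Let D be the C-H bond energy.
Σ(broken) = 4×D + 1×605 + 1×442 = 1047 + 4D
Σ(formed) = 1×340 + 6×D = 340 + 6D
ΔH = Σ(broken) − Σ(formed) = (1047 + 4D) − (340 + 6D) = +707 − 2D
Setting this equal to −145 kJ gives 2D = 852, so D = 426 kJ/mol.

D(C-H) ≈ 426 kJ/mol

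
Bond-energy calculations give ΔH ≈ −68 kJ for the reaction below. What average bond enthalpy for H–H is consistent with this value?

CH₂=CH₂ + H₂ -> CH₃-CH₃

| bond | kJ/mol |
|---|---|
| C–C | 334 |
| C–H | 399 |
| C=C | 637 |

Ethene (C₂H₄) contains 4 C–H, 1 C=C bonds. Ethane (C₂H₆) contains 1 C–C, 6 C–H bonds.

Let D be the H–H bond energy.
Σ(broken) = 4×399 + 1×637 + 1×D = 2233 + D
Σ(formed) = 1×334 + 6×399 = 2728
ΔH = Σ(broken) − Σ(formed) = (2233 + D) − (2728) = −495 + D
Setting this equal to −68 kJ gives D = 427 kJ/mol.

D(H–H) ≈ 427 kJ/mol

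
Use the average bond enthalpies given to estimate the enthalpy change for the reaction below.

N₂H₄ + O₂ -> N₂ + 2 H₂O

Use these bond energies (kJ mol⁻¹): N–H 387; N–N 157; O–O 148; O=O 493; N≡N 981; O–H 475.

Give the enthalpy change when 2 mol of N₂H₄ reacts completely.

Bonds broken (reactants):
  N–H: 4 × 387 = 1548
  N–N: 1 × 157 = 157
  O=O: 1 × 493 = 493
  Σ(broken) = 2198 kJ
Bonds formed (products):
  N≡N: 1 × 981 = 981
  O–H: 4 × 475 = 1900
  Σ(formed) = 2881 kJ
ΔH = Σ(broken) − Σ(formed) = 2198 − 2881 = −683 kJ
For 2× the reaction as written: 2 × (−683) = −1366 kJ

ΔH = −1366 kJ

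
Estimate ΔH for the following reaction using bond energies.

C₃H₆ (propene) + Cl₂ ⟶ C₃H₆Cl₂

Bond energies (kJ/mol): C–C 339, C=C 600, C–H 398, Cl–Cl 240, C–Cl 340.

Bonds broken (reactants):
  C–C: 1 × 339 = 339
  C–H: 6 × 398 = 2388
  C=C: 1 × 600 = 600
  Cl–Cl: 1 × 240 = 240
  Σ(broken) = 3567 kJ
Bonds formed (products):
  C–C: 2 × 339 = 678
  C–Cl: 2 × 340 = 680
  C–H: 6 × 398 = 2388
  Σ(formed) = 3746 kJ
ΔH = Σ(broken) − Σ(formed) = 3567 − 3746 = −179 kJ

ΔH ≈ −179 kJ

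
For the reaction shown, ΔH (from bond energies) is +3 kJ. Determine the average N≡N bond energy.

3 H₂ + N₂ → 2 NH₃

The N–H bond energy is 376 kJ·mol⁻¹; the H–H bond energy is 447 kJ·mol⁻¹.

D(N≡N) ≈ 918 kJ/mol

Let D be the N≡N bond energy.
Σ(broken) = 3×447 + 1×D = 1341 + D
Σ(formed) = 6×376 = 2256
ΔH = Σ(broken) − Σ(formed) = (1341 + D) − (2256) = −915 + D
Setting this equal to +3 kJ gives D = 918 kJ/mol.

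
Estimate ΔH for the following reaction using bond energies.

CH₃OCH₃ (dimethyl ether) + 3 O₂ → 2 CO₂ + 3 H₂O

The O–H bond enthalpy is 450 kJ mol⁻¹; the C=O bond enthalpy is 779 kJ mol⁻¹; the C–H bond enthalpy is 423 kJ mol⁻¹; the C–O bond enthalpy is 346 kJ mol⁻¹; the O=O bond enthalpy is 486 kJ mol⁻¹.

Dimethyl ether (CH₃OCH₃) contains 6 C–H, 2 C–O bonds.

ΔH ≈ −1128 kJ

Bonds broken (reactants):
  C–H: 6 × 423 = 2538
  C–O: 2 × 346 = 692
  O=O: 3 × 486 = 1458
  Σ(broken) = 4688 kJ
Bonds formed (products):
  C=O: 4 × 779 = 3116
  O–H: 6 × 450 = 2700
  Σ(formed) = 5816 kJ
ΔH = Σ(broken) − Σ(formed) = 4688 − 5816 = −1128 kJ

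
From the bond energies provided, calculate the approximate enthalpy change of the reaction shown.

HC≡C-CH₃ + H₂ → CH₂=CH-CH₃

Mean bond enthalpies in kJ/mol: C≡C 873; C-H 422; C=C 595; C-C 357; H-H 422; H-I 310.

Bonds broken (reactants):
  C≡C: 1 × 873 = 873
  C-C: 1 × 357 = 357
  C-H: 4 × 422 = 1688
  H-H: 1 × 422 = 422
  Σ(broken) = 3340 kJ
Bonds formed (products):
  C-C: 1 × 357 = 357
  C-H: 6 × 422 = 2532
  C=C: 1 × 595 = 595
  Σ(formed) = 3484 kJ
ΔH = Σ(broken) − Σ(formed) = 3340 − 3484 = −144 kJ

ΔH ≈ −144 kJ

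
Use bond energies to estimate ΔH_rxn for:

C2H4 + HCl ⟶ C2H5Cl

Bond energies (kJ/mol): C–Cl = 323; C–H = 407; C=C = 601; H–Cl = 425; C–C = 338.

ΔH ≈ −42 kJ

Bonds broken (reactants):
  C–H: 4 × 407 = 1628
  C=C: 1 × 601 = 601
  H–Cl: 1 × 425 = 425
  Σ(broken) = 2654 kJ
Bonds formed (products):
  C–C: 1 × 338 = 338
  C–Cl: 1 × 323 = 323
  C–H: 5 × 407 = 2035
  Σ(formed) = 2696 kJ
ΔH = Σ(broken) − Σ(formed) = 2654 − 2696 = −42 kJ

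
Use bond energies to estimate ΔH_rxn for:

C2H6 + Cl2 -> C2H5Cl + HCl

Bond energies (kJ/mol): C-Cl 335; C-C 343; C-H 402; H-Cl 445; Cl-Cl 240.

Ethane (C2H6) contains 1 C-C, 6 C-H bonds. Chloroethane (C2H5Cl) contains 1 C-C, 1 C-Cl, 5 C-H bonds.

Bonds broken (reactants):
  C-C: 1 × 343 = 343
  C-H: 6 × 402 = 2412
  Cl-Cl: 1 × 240 = 240
  Σ(broken) = 2995 kJ
Bonds formed (products):
  C-C: 1 × 343 = 343
  C-Cl: 1 × 335 = 335
  C-H: 5 × 402 = 2010
  H-Cl: 1 × 445 = 445
  Σ(formed) = 3133 kJ
ΔH = Σ(broken) − Σ(formed) = 2995 − 3133 = −138 kJ

ΔH ≈ −138 kJ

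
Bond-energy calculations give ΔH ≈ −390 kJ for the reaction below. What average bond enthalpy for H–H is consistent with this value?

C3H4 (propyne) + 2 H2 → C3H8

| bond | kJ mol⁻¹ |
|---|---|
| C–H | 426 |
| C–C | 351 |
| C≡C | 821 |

D(H–H) ≈ 422 kJ/mol

Let D be the H–H bond energy.
Σ(broken) = 1×821 + 1×351 + 4×426 + 2×D = 2876 + 2D
Σ(formed) = 2×351 + 8×426 = 4110
ΔH = Σ(broken) − Σ(formed) = (2876 + 2D) − (4110) = −1234 + 2D
Setting this equal to −390 kJ gives 2D = 844, so D = 422 kJ/mol.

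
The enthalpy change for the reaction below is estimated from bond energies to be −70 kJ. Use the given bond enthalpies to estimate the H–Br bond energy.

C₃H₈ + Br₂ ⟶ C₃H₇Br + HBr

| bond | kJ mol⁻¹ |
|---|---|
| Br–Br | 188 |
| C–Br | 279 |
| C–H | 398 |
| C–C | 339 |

D(H–Br) ≈ 377 kJ/mol

Let D be the H–Br bond energy.
Σ(broken) = 1×188 + 2×339 + 8×398 = 4050
Σ(formed) = 1×279 + 2×339 + 7×398 + 1×D = 3743 + D
ΔH = Σ(broken) − Σ(formed) = (4050) − (3743 + D) = +307 − D
Setting this equal to −70 kJ gives D = 377 kJ/mol.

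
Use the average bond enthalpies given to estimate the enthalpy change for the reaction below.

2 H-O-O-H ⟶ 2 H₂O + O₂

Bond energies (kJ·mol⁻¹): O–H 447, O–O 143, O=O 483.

Bonds broken (reactants):
  O–H: 4 × 447 = 1788
  O–O: 2 × 143 = 286
  Σ(broken) = 2074 kJ
Bonds formed (products):
  O–H: 4 × 447 = 1788
  O=O: 1 × 483 = 483
  Σ(formed) = 2271 kJ
ΔH = Σ(broken) − Σ(formed) = 2074 − 2271 = −197 kJ

ΔH ≈ −197 kJ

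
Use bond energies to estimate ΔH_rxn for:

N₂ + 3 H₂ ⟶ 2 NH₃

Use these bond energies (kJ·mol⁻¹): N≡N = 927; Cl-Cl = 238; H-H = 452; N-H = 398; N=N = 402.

Bonds broken (reactants):
  H-H: 3 × 452 = 1356
  N≡N: 1 × 927 = 927
  Σ(broken) = 2283 kJ
Bonds formed (products):
  N-H: 6 × 398 = 2388
  Σ(formed) = 2388 kJ
ΔH = Σ(broken) − Σ(formed) = 2283 − 2388 = −105 kJ

ΔH ≈ −105 kJ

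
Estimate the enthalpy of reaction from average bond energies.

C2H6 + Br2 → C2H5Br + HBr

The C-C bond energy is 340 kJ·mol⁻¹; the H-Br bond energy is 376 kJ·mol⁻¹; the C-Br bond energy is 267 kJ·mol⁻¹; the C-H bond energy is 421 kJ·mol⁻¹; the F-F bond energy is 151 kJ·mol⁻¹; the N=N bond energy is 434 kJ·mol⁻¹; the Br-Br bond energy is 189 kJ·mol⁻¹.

ΔH ≈ −33 kJ

Bonds broken (reactants):
  Br-Br: 1 × 189 = 189
  C-C: 1 × 340 = 340
  C-H: 6 × 421 = 2526
  Σ(broken) = 3055 kJ
Bonds formed (products):
  C-Br: 1 × 267 = 267
  C-C: 1 × 340 = 340
  C-H: 5 × 421 = 2105
  H-Br: 1 × 376 = 376
  Σ(formed) = 3088 kJ
ΔH = Σ(broken) − Σ(formed) = 3055 − 3088 = −33 kJ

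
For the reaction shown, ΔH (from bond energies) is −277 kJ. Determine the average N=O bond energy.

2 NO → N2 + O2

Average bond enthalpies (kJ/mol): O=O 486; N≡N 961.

D(N=O) ≈ 585 kJ/mol

Let D be the N=O bond energy.
Σ(broken) = 2×D = 2D
Σ(formed) = 1×961 + 1×486 = 1447
ΔH = Σ(broken) − Σ(formed) = (2D) − (1447) = −1447 + 2D
Setting this equal to −277 kJ gives 2D = 1170, so D = 585 kJ/mol.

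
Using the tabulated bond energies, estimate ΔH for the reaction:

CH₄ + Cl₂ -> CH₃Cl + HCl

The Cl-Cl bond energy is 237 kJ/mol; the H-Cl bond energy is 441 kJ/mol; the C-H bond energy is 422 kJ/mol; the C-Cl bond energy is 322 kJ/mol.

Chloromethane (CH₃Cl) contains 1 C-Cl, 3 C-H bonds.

ΔH ≈ −104 kJ

Bonds broken (reactants):
  C-H: 4 × 422 = 1688
  Cl-Cl: 1 × 237 = 237
  Σ(broken) = 1925 kJ
Bonds formed (products):
  C-Cl: 1 × 322 = 322
  C-H: 3 × 422 = 1266
  H-Cl: 1 × 441 = 441
  Σ(formed) = 2029 kJ
ΔH = Σ(broken) − Σ(formed) = 1925 − 2029 = −104 kJ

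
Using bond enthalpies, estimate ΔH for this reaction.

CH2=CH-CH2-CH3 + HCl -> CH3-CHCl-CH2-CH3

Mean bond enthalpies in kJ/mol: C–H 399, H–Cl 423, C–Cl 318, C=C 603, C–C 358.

ΔH ≈ −49 kJ

Bonds broken (reactants):
  C–C: 2 × 358 = 716
  C–H: 8 × 399 = 3192
  C=C: 1 × 603 = 603
  H–Cl: 1 × 423 = 423
  Σ(broken) = 4934 kJ
Bonds formed (products):
  C–C: 3 × 358 = 1074
  C–Cl: 1 × 318 = 318
  C–H: 9 × 399 = 3591
  Σ(formed) = 4983 kJ
ΔH = Σ(broken) − Σ(formed) = 4934 − 4983 = −49 kJ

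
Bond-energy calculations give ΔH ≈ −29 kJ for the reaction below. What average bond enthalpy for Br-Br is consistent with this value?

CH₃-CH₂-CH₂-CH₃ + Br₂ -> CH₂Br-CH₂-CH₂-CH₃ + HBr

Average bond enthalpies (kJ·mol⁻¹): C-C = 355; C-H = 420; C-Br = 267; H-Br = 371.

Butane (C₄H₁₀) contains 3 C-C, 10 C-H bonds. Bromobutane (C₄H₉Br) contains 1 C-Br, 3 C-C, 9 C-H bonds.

Let D be the Br-Br bond energy.
Σ(broken) = 1×D + 3×355 + 10×420 = 5265 + D
Σ(formed) = 1×267 + 3×355 + 9×420 + 1×371 = 5483
ΔH = Σ(broken) − Σ(formed) = (5265 + D) − (5483) = −218 + D
Setting this equal to −29 kJ gives D = 189 kJ/mol.

D(Br-Br) ≈ 189 kJ/mol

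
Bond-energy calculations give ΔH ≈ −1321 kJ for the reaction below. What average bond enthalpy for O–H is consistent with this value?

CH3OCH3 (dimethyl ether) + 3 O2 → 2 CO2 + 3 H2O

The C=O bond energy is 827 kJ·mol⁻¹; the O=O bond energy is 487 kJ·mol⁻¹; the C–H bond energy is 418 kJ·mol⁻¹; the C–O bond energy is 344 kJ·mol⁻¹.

D(O–H) ≈ 445 kJ/mol

Let D be the O–H bond energy.
Σ(broken) = 6×418 + 2×344 + 3×487 = 4657
Σ(formed) = 4×827 + 6×D = 3308 + 6D
ΔH = Σ(broken) − Σ(formed) = (4657) − (3308 + 6D) = +1349 − 6D
Setting this equal to −1321 kJ gives 6D = 2670, so D = 445 kJ/mol.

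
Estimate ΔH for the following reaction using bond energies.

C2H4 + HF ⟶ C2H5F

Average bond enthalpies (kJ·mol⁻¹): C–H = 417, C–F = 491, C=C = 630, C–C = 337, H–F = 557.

Bonds broken (reactants):
  C–H: 4 × 417 = 1668
  C=C: 1 × 630 = 630
  H–F: 1 × 557 = 557
  Σ(broken) = 2855 kJ
Bonds formed (products):
  C–C: 1 × 337 = 337
  C–F: 1 × 491 = 491
  C–H: 5 × 417 = 2085
  Σ(formed) = 2913 kJ
ΔH = Σ(broken) − Σ(formed) = 2855 − 2913 = −58 kJ

ΔH ≈ −58 kJ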